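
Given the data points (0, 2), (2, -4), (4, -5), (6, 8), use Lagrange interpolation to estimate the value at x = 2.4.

Lagrange interpolation formula:
P(x) = Σ yᵢ × Lᵢ(x)
where Lᵢ(x) = Π_{j≠i} (x - xⱼ)/(xᵢ - xⱼ)

L_0(2.4) = (2.4 - 2)/(0 - 2) × (2.4 - 4)/(0 - 4) × (2.4 - 6)/(0 - 6) = -0.048000
L_1(2.4) = (2.4 - 0)/(2 - 0) × (2.4 - 4)/(2 - 4) × (2.4 - 6)/(2 - 6) = 0.864000
L_2(2.4) = (2.4 - 0)/(4 - 0) × (2.4 - 2)/(4 - 2) × (2.4 - 6)/(4 - 6) = 0.216000
L_3(2.4) = (2.4 - 0)/(6 - 0) × (2.4 - 2)/(6 - 2) × (2.4 - 4)/(6 - 4) = -0.032000

P(2.4) = 2×L_0(2.4) + (-4)×L_1(2.4) + (-5)×L_2(2.4) + 8×L_3(2.4)
P(2.4) = -4.888000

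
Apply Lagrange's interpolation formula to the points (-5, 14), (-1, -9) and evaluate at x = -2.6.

Lagrange interpolation formula:
P(x) = Σ yᵢ × Lᵢ(x)
where Lᵢ(x) = Π_{j≠i} (x - xⱼ)/(xᵢ - xⱼ)

L_0(-2.6) = (-2.6 - (-1))/(-5 - (-1)) = 0.400000
L_1(-2.6) = (-2.6 - (-5))/(-1 - (-5)) = 0.600000

P(-2.6) = 14×L_0(-2.6) + (-9)×L_1(-2.6)
P(-2.6) = 0.200000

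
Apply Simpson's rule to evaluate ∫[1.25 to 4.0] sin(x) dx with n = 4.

f(x) = sin(x)
a = 1.25, b = 4.0, n = 4
h = (b - a)/n = 0.687500

Simpson's rule: (h/3)[f(x₀) + 4f(x₁) + 2f(x₂) + ... + f(xₙ)]

x_0 = 1.2500, f(x_0) = 0.948985, coefficient = 1
x_1 = 1.9375, f(x_1) = 0.933514, coefficient = 4
x_2 = 2.6250, f(x_2) = 0.493920, coefficient = 2
x_3 = 3.3125, f(x_3) = -0.170077, coefficient = 4
x_4 = 4.0000, f(x_4) = -0.756802, coefficient = 1

I ≈ (0.687500/3) × 4.233774 = 0.970240
Exact value: 0.968966
Error: 0.001274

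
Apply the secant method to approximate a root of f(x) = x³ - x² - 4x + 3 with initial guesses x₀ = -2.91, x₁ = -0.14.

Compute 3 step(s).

f(x) = x³ - x² - 4x + 3
x₀ = -2.91, x₁ = -0.14

Secant formula: x_{n+1} = x_n - f(x_n)(x_n - x_{n-1})/(f(x_n) - f(x_{n-1}))

Iteration 1:
  f(-2.910000) = -18.470271
  f(-0.140000) = 3.537656
  x_2 = -0.140000 - 3.537656×(-0.140000 - (-2.910000))/(3.537656 - (-18.470271))
       = -0.585263
Iteration 2:
  f(-0.140000) = 3.537656
  f(-0.585263) = 4.798047
  x_3 = -0.585263 - 4.798047×(-0.585263 - (-0.140000))/(4.798047 - 3.537656)
       = 1.109760
Iteration 3:
  f(-0.585263) = 4.798047
  f(1.109760) = -1.303863
  x_4 = 1.109760 - (-1.303863)×(1.109760 - (-0.585263))/(-1.303863 - 4.798047)
       = 0.747566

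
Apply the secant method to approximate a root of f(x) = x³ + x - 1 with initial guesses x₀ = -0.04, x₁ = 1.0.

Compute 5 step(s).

f(x) = x³ + x - 1
x₀ = -0.04, x₁ = 1.0

Secant formula: x_{n+1} = x_n - f(x_n)(x_n - x_{n-1})/(f(x_n) - f(x_{n-1}))

Iteration 1:
  f(-0.040000) = -1.040064
  f(1.000000) = 1.000000
  x_2 = 1.000000 - 1.000000×(1.000000 - (-0.040000))/(1.000000 - (-1.040064))
       = 0.490212
Iteration 2:
  f(1.000000) = 1.000000
  f(0.490212) = -0.391986
  x_3 = 0.490212 - (-0.391986)×(0.490212 - 1.000000)/(-0.391986 - 1.000000)
       = 0.633769
Iteration 3:
  f(0.490212) = -0.391986
  f(0.633769) = -0.111669
  x_4 = 0.633769 - (-0.111669)×(0.633769 - 0.490212)/(-0.111669 - (-0.391986))
       = 0.690957
Iteration 4:
  f(0.633769) = -0.111669
  f(0.690957) = 0.020836
  x_5 = 0.690957 - 0.020836×(0.690957 - 0.633769)/(0.020836 - (-0.111669))
       = 0.681965
Iteration 5:
  f(0.690957) = 0.020836
  f(0.681965) = -0.000870
  x_6 = 0.681965 - (-0.000870)×(0.681965 - 0.690957)/(-0.000870 - 0.020836)
       = 0.682325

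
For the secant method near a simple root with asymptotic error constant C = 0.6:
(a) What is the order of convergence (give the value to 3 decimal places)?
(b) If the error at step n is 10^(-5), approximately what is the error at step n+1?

(a) Secant method has superlinear convergence with order φ = (1+√5)/2 ≈ 1.618.
    This means |e_{n+1}| ≈ C|e_n|^1.618.

(b) With |e_n| = 10^(-5) and C = 0.6:
    |e_{n+1}| ≈ 0.6 × (10^(-5))^1.618 = 0.6 × 10^(-8.09)

(a) ≈ 1.618 (golden ratio); (b) |e_{n+1}| ≈ 4.875e-09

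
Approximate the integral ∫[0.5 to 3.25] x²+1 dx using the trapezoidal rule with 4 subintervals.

f(x) = x²+1
a = 0.5, b = 3.25, n = 4
h = (b - a)/n = 0.687500

Trapezoidal rule: (h/2)[f(x₀) + 2f(x₁) + 2f(x₂) + ... + f(xₙ)]

x_0 = 0.5000, f(x_0) = 1.250000, coefficient = 1
x_1 = 1.1875, f(x_1) = 2.410156, coefficient = 2
x_2 = 1.8750, f(x_2) = 4.515625, coefficient = 2
x_3 = 2.5625, f(x_3) = 7.566406, coefficient = 2
x_4 = 3.2500, f(x_4) = 11.562500, coefficient = 1

I ≈ (0.687500/2) × 41.796875 = 14.367676
Exact value: 14.151042
Error: 0.216634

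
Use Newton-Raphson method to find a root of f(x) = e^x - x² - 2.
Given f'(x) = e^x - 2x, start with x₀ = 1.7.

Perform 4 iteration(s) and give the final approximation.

f(x) = e^x - x² - 2
f'(x) = e^x - 2x
x₀ = 1.7

Newton-Raphson formula: x_{n+1} = x_n - f(x_n)/f'(x_n)

Iteration 1:
  f(1.700000) = 0.583947
  f'(1.700000) = 2.073947
  x_1 = 1.700000 - 0.583947/2.073947 = 1.418437
Iteration 2:
  f(1.418437) = 0.118695
  f'(1.418437) = 1.293785
  x_2 = 1.418437 - 0.118695/1.293785 = 1.326694
Iteration 3:
  f(1.326694) = 0.008447
  f'(1.326694) = 1.115176
  x_3 = 1.326694 - 0.008447/1.115176 = 1.319119
Iteration 4:
  f(1.319119) = 0.000050
  f'(1.319119) = 1.101888
  x_4 = 1.319119 - 0.000050/1.101888 = 1.319074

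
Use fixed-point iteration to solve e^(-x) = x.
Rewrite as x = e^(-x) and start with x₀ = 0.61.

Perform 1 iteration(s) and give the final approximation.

Equation: e^(-x) = x
Fixed-point form: x = e^(-x)
x₀ = 0.61

x_1 = g(0.610000) = 0.543351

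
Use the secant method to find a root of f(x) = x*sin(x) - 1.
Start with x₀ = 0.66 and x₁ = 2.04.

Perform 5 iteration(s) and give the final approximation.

f(x) = x*sin(x) - 1
x₀ = 0.66, x₁ = 2.04

Secant formula: x_{n+1} = x_n - f(x_n)(x_n - x_{n-1})/(f(x_n) - f(x_{n-1}))

Iteration 1:
  f(0.660000) = -0.595343
  f(2.040000) = 0.819534
  x_2 = 2.040000 - 0.819534×(2.040000 - 0.660000)/(0.819534 - (-0.595343))
       = 1.240667
Iteration 2:
  f(2.040000) = 0.819534
  f(1.240667) = 0.173672
  x_3 = 1.240667 - 0.173672×(1.240667 - 2.040000)/(0.173672 - 0.819534)
       = 1.025727
Iteration 3:
  f(1.240667) = 0.173672
  f(1.025727) = -0.122909
  x_4 = 1.025727 - (-0.122909)×(1.025727 - 1.240667)/(-0.122909 - 0.173672)
       = 1.114803
Iteration 4:
  f(1.025727) = -0.122909
  f(1.114803) = 0.000897
  x_5 = 1.114803 - 0.000897×(1.114803 - 1.025727)/(0.000897 - (-0.122909))
       = 1.114158
Iteration 5:
  f(1.114803) = 0.000897
  f(1.114158) = 0.000001
  x_6 = 1.114158 - 0.000001×(1.114158 - 1.114803)/(0.000001 - 0.000897)
       = 1.114157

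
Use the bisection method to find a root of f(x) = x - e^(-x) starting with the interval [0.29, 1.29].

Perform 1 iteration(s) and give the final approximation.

f(x) = x - e^(-x)
Initial interval: [0.29, 1.29]

Iteration 1:
  c_1 = (0.290000 + 1.290000)/2 = 0.790000
  f(c_1) = f(0.790000) = 0.336155
  f(a) × f(c) < 0, new interval: [0.290000, 0.790000]

After 1 iteration(s), the approximation is c_1 = 0.790000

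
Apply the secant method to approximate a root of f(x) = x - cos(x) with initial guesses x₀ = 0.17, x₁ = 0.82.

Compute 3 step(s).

f(x) = x - cos(x)
x₀ = 0.17, x₁ = 0.82

Secant formula: x_{n+1} = x_n - f(x_n)(x_n - x_{n-1})/(f(x_n) - f(x_{n-1}))

Iteration 1:
  f(0.170000) = -0.815585
  f(0.820000) = 0.137779
  x_2 = 0.820000 - 0.137779×(0.820000 - 0.170000)/(0.137779 - (-0.815585))
       = 0.726063
Iteration 2:
  f(0.820000) = 0.137779
  f(0.726063) = -0.021731
  x_3 = 0.726063 - (-0.021731)×(0.726063 - 0.820000)/(-0.021731 - 0.137779)
       = 0.738861
Iteration 3:
  f(0.726063) = -0.021731
  f(0.738861) = -0.000376
  x_4 = 0.738861 - (-0.000376)×(0.738861 - 0.726063)/(-0.000376 - (-0.021731))
       = 0.739086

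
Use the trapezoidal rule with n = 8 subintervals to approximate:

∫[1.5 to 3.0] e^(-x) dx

f(x) = e^(-x)
a = 1.5, b = 3.0, n = 8
h = (b - a)/n = 0.187500

Trapezoidal rule: (h/2)[f(x₀) + 2f(x₁) + 2f(x₂) + ... + f(xₙ)]

x_0 = 1.5000, f(x_0) = 0.223130, coefficient = 1
x_1 = 1.6875, f(x_1) = 0.184981, coefficient = 2
x_2 = 1.8750, f(x_2) = 0.153355, coefficient = 2
x_3 = 2.0625, f(x_3) = 0.127136, coefficient = 2
x_4 = 2.2500, f(x_4) = 0.105399, coefficient = 2
x_5 = 2.4375, f(x_5) = 0.087379, coefficient = 2
x_6 = 2.6250, f(x_6) = 0.072440, coefficient = 2
x_7 = 2.8125, f(x_7) = 0.060055, coefficient = 2
x_8 = 3.0000, f(x_8) = 0.049787, coefficient = 1

I ≈ (0.187500/2) × 1.854407 = 0.173851
Exact value: 0.173343
Error: 0.000508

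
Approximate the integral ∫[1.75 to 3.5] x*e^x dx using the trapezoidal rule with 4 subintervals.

f(x) = x*e^x
a = 1.75, b = 3.5, n = 4
h = (b - a)/n = 0.437500

Trapezoidal rule: (h/2)[f(x₀) + 2f(x₁) + 2f(x₂) + ... + f(xₙ)]

x_0 = 1.7500, f(x_0) = 10.070555, coefficient = 1
x_1 = 2.1875, f(x_1) = 19.496975, coefficient = 2
x_2 = 2.6250, f(x_2) = 36.237007, coefficient = 2
x_3 = 3.0625, f(x_3) = 65.479137, coefficient = 2
x_4 = 3.5000, f(x_4) = 115.904082, coefficient = 1

I ≈ (0.437500/2) × 368.400876 = 80.587692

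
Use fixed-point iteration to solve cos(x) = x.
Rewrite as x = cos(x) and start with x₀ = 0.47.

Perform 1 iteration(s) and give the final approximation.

Equation: cos(x) = x
Fixed-point form: x = cos(x)
x₀ = 0.47

x_1 = g(0.470000) = 0.891568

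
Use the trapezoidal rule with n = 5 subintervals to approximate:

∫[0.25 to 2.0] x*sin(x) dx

f(x) = x*sin(x)
a = 0.25, b = 2.0, n = 5
h = (b - a)/n = 0.350000

Trapezoidal rule: (h/2)[f(x₀) + 2f(x₁) + 2f(x₂) + ... + f(xₙ)]

x_0 = 0.2500, f(x_0) = 0.061851, coefficient = 1
x_1 = 0.6000, f(x_1) = 0.338785, coefficient = 2
x_2 = 0.9500, f(x_2) = 0.772745, coefficient = 2
x_3 = 1.3000, f(x_3) = 1.252626, coefficient = 2
x_4 = 1.6500, f(x_4) = 1.644827, coefficient = 2
x_5 = 2.0000, f(x_5) = 1.818595, coefficient = 1

I ≈ (0.350000/2) × 9.898412 = 1.732222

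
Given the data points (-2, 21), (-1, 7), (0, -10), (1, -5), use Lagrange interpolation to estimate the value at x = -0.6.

Lagrange interpolation formula:
P(x) = Σ yᵢ × Lᵢ(x)
where Lᵢ(x) = Π_{j≠i} (x - xⱼ)/(xᵢ - xⱼ)

L_0(-0.6) = (-0.6 - (-1))/(-2 - (-1)) × (-0.6 - 0)/(-2 - 0) × (-0.6 - 1)/(-2 - 1) = -0.064000
L_1(-0.6) = (-0.6 - (-2))/(-1 - (-2)) × (-0.6 - 0)/(-1 - 0) × (-0.6 - 1)/(-1 - 1) = 0.672000
L_2(-0.6) = (-0.6 - (-2))/(0 - (-2)) × (-0.6 - (-1))/(0 - (-1)) × (-0.6 - 1)/(0 - 1) = 0.448000
L_3(-0.6) = (-0.6 - (-2))/(1 - (-2)) × (-0.6 - (-1))/(1 - (-1)) × (-0.6 - 0)/(1 - 0) = -0.056000

P(-0.6) = 21×L_0(-0.6) + 7×L_1(-0.6) + (-10)×L_2(-0.6) + (-5)×L_3(-0.6)
P(-0.6) = -0.840000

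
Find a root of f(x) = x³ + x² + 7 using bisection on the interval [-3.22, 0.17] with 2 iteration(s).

f(x) = x³ + x² + 7
Initial interval: [-3.22, 0.17]

Iteration 1:
  c_1 = (-3.220000 + 0.170000)/2 = -1.525000
  f(c_1) = f(-1.525000) = 5.779047
  f(a) × f(c) < 0, new interval: [-3.220000, -1.525000]
Iteration 2:
  c_2 = (-3.220000 + (-1.525000))/2 = -2.372500
  f(c_2) = f(-2.372500) = -0.725468
  f(a) × f(c) ≥ 0, new interval: [-2.372500, -1.525000]

After 2 iteration(s), the approximation is c_2 = -2.372500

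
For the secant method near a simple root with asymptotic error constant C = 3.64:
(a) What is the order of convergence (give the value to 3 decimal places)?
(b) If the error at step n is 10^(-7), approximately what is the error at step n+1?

(a) Secant method has superlinear convergence with order φ = (1+√5)/2 ≈ 1.618.
    This means |e_{n+1}| ≈ C|e_n|^1.618.

(b) With |e_n| = 10^(-7) and C = 3.64:
    |e_{n+1}| ≈ 3.64 × (10^(-7))^1.618 = 3.64 × 10^(-11.33)

(a) ≈ 1.618 (golden ratio); (b) |e_{n+1}| ≈ 1.717e-11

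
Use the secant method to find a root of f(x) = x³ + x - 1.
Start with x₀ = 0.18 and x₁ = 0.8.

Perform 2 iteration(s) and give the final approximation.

f(x) = x³ + x - 1
x₀ = 0.18, x₁ = 0.8

Secant formula: x_{n+1} = x_n - f(x_n)(x_n - x_{n-1})/(f(x_n) - f(x_{n-1}))

Iteration 1:
  f(0.180000) = -0.814168
  f(0.800000) = 0.312000
  x_2 = 0.800000 - 0.312000×(0.800000 - 0.180000)/(0.312000 - (-0.814168))
       = 0.628232
Iteration 2:
  f(0.800000) = 0.312000
  f(0.628232) = -0.123821
  x_3 = 0.628232 - (-0.123821)×(0.628232 - 0.800000)/(-0.123821 - 0.312000)
       = 0.677033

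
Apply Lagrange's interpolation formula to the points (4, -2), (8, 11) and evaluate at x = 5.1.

Lagrange interpolation formula:
P(x) = Σ yᵢ × Lᵢ(x)
where Lᵢ(x) = Π_{j≠i} (x - xⱼ)/(xᵢ - xⱼ)

L_0(5.1) = (5.1 - 8)/(4 - 8) = 0.725000
L_1(5.1) = (5.1 - 4)/(8 - 4) = 0.275000

P(5.1) = (-2)×L_0(5.1) + 11×L_1(5.1)
P(5.1) = 1.575000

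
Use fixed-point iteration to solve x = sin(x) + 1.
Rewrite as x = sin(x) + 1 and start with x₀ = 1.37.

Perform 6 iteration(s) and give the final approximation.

Equation: x = sin(x) + 1
Fixed-point form: x = sin(x) + 1
x₀ = 1.37

x_1 = g(1.370000) = 1.979908
x_2 = g(1.979908) = 1.917475
x_3 = g(1.917475) = 1.940507
x_4 = g(1.940507) = 1.932432
x_5 = g(1.932432) = 1.935319
x_6 = g(1.935319) = 1.934294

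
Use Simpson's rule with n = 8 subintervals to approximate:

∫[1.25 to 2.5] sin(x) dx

f(x) = sin(x)
a = 1.25, b = 2.5, n = 8
h = (b - a)/n = 0.156250

Simpson's rule: (h/3)[f(x₀) + 4f(x₁) + 2f(x₂) + ... + f(xₙ)]

x_0 = 1.2500, f(x_0) = 0.948985, coefficient = 1
x_1 = 1.4062, f(x_1) = 0.986493, coefficient = 4
x_2 = 1.5625, f(x_2) = 0.999966, coefficient = 2
x_3 = 1.7188, f(x_3) = 0.989075, coefficient = 4
x_4 = 1.8750, f(x_4) = 0.954086, coefficient = 2
x_5 = 2.0312, f(x_5) = 0.895851, coefficient = 4
x_6 = 2.1875, f(x_6) = 0.815789, coefficient = 2
x_7 = 2.3438, f(x_7) = 0.715851, coefficient = 4
x_8 = 2.5000, f(x_8) = 0.598472, coefficient = 1

I ≈ (0.156250/3) × 21.436218 = 1.116470
Exact value: 1.116466
Error: 0.000004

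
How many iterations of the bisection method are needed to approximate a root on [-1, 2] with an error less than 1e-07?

We need (b-a)/2^n ≤ 1e-07
(2 - (-1))/2^n ≤ 1e-07
3/2^n ≤ 1e-07
2^n ≥ 30000000
n ≥ log₂(30000000) = 24.84
n ≥ 25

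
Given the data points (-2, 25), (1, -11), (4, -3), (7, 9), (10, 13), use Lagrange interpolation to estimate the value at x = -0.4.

Lagrange interpolation formula:
P(x) = Σ yᵢ × Lᵢ(x)
where Lᵢ(x) = Π_{j≠i} (x - xⱼ)/(xᵢ - xⱼ)

L_0(-0.4) = (-0.4 - 1)/(-2 - 1) × (-0.4 - 4)/(-2 - 4) × (-0.4 - 7)/(-2 - 7) × (-0.4 - 10)/(-2 - 10) = 0.243865
L_1(-0.4) = (-0.4 - (-2))/(1 - (-2)) × (-0.4 - 4)/(1 - 4) × (-0.4 - 7)/(1 - 7) × (-0.4 - 10)/(1 - 10) = 1.114812
L_2(-0.4) = (-0.4 - (-2))/(4 - (-2)) × (-0.4 - 1)/(4 - 1) × (-0.4 - 7)/(4 - 7) × (-0.4 - 10)/(4 - 10) = -0.532069
L_3(-0.4) = (-0.4 - (-2))/(7 - (-2)) × (-0.4 - 1)/(7 - 1) × (-0.4 - 4)/(7 - 4) × (-0.4 - 10)/(7 - 10) = 0.210910
L_4(-0.4) = (-0.4 - (-2))/(10 - (-2)) × (-0.4 - 1)/(10 - 1) × (-0.4 - 4)/(10 - 4) × (-0.4 - 7)/(10 - 7) = -0.037518

P(-0.4) = 25×L_0(-0.4) + (-11)×L_1(-0.4) + (-3)×L_2(-0.4) + 9×L_3(-0.4) + 13×L_4(-0.4)
P(-0.4) = -3.159631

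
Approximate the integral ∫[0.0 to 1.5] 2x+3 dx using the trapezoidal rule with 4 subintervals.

f(x) = 2x+3
a = 0.0, b = 1.5, n = 4
h = (b - a)/n = 0.375000

Trapezoidal rule: (h/2)[f(x₀) + 2f(x₁) + 2f(x₂) + ... + f(xₙ)]

x_0 = 0.0000, f(x_0) = 3.000000, coefficient = 1
x_1 = 0.3750, f(x_1) = 3.750000, coefficient = 2
x_2 = 0.7500, f(x_2) = 4.500000, coefficient = 2
x_3 = 1.1250, f(x_3) = 5.250000, coefficient = 2
x_4 = 1.5000, f(x_4) = 6.000000, coefficient = 1

I ≈ (0.375000/2) × 36.000000 = 6.750000
Exact value: 6.750000
Error: 0.000000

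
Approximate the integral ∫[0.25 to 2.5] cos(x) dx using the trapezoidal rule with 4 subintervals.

f(x) = cos(x)
a = 0.25, b = 2.5, n = 4
h = (b - a)/n = 0.562500

Trapezoidal rule: (h/2)[f(x₀) + 2f(x₁) + 2f(x₂) + ... + f(xₙ)]

x_0 = 0.2500, f(x_0) = 0.968912, coefficient = 1
x_1 = 0.8125, f(x_1) = 0.687686, coefficient = 2
x_2 = 1.3750, f(x_2) = 0.194548, coefficient = 2
x_3 = 1.9375, f(x_3) = -0.358540, coefficient = 2
x_4 = 2.5000, f(x_4) = -0.801144, coefficient = 1

I ≈ (0.562500/2) × 1.215155 = 0.341762
Exact value: 0.351068
Error: 0.009306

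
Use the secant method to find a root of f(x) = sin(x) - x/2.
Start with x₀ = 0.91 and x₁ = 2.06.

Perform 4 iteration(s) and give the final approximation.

f(x) = sin(x) - x/2
x₀ = 0.91, x₁ = 2.06

Secant formula: x_{n+1} = x_n - f(x_n)(x_n - x_{n-1})/(f(x_n) - f(x_{n-1}))

Iteration 1:
  f(0.910000) = 0.334504
  f(2.060000) = -0.147293
  x_2 = 2.060000 - (-0.147293)×(2.060000 - 0.910000)/(-0.147293 - 0.334504)
       = 1.708427
Iteration 2:
  f(2.060000) = -0.147293
  f(1.708427) = 0.136330
  x_3 = 1.708427 - 0.136330×(1.708427 - 2.060000)/(0.136330 - (-0.147293))
       = 1.877419
Iteration 3:
  f(1.708427) = 0.136330
  f(1.877419) = 0.014649
  x_4 = 1.877419 - 0.014649×(1.877419 - 1.708427)/(0.014649 - 0.136330)
       = 1.897763
Iteration 4:
  f(1.877419) = 0.014649
  f(1.897763) = -0.001861
  x_5 = 1.897763 - (-0.001861)×(1.897763 - 1.877419)/(-0.001861 - 0.014649)
       = 1.895470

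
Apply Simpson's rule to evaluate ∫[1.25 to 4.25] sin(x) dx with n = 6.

f(x) = sin(x)
a = 1.25, b = 4.25, n = 6
h = (b - a)/n = 0.500000

Simpson's rule: (h/3)[f(x₀) + 4f(x₁) + 2f(x₂) + ... + f(xₙ)]

x_0 = 1.2500, f(x_0) = 0.948985, coefficient = 1
x_1 = 1.7500, f(x_1) = 0.983986, coefficient = 4
x_2 = 2.2500, f(x_2) = 0.778073, coefficient = 2
x_3 = 2.7500, f(x_3) = 0.381661, coefficient = 4
x_4 = 3.2500, f(x_4) = -0.108195, coefficient = 2
x_5 = 3.7500, f(x_5) = -0.571561, coefficient = 4
x_6 = 4.2500, f(x_6) = -0.894989, coefficient = 1

I ≈ (0.500000/3) × 4.570094 = 0.761682
Exact value: 0.761410
Error: 0.000272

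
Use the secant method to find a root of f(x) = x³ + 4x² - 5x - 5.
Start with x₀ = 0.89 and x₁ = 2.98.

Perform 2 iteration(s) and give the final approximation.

f(x) = x³ + 4x² - 5x - 5
x₀ = 0.89, x₁ = 2.98

Secant formula: x_{n+1} = x_n - f(x_n)(x_n - x_{n-1})/(f(x_n) - f(x_{n-1}))

Iteration 1:
  f(0.890000) = -5.576631
  f(2.980000) = 42.085192
  x_2 = 2.980000 - 42.085192×(2.980000 - 0.890000)/(42.085192 - (-5.576631))
       = 1.134539
Iteration 2:
  f(2.980000) = 42.085192
  f(1.134539) = -4.063628
  x_3 = 1.134539 - (-4.063628)×(1.134539 - 2.980000)/(-4.063628 - 42.085192)
       = 1.297041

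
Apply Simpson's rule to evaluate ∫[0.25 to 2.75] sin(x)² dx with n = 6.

f(x) = sin(x)²
a = 0.25, b = 2.75, n = 6
h = (b - a)/n = 0.416667

Simpson's rule: (h/3)[f(x₀) + 4f(x₁) + 2f(x₂) + ... + f(xₙ)]

x_0 = 0.2500, f(x_0) = 0.061209, coefficient = 1
x_1 = 0.6667, f(x_1) = 0.382381, coefficient = 4
x_2 = 1.0833, f(x_2) = 0.780615, coefficient = 2
x_3 = 1.5000, f(x_3) = 0.994996, coefficient = 4
x_4 = 1.9167, f(x_4) = 0.885068, coefficient = 2
x_5 = 2.3333, f(x_5) = 0.522853, coefficient = 4
x_6 = 2.7500, f(x_6) = 0.145665, coefficient = 1

I ≈ (0.416667/3) × 11.139163 = 1.547106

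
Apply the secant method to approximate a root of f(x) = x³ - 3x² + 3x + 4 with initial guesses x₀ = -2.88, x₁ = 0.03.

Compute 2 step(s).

f(x) = x³ - 3x² + 3x + 4
x₀ = -2.88, x₁ = 0.03

Secant formula: x_{n+1} = x_n - f(x_n)(x_n - x_{n-1})/(f(x_n) - f(x_{n-1}))

Iteration 1:
  f(-2.880000) = -53.411072
  f(0.030000) = 4.087327
  x_2 = 0.030000 - 4.087327×(0.030000 - (-2.880000))/(4.087327 - (-53.411072))
       = -0.176860
Iteration 2:
  f(0.030000) = 4.087327
  f(-0.176860) = 3.370049
  x_3 = -0.176860 - 3.370049×(-0.176860 - 0.030000)/(3.370049 - 4.087327)
       = -1.148769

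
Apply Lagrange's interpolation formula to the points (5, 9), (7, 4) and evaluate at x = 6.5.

Lagrange interpolation formula:
P(x) = Σ yᵢ × Lᵢ(x)
where Lᵢ(x) = Π_{j≠i} (x - xⱼ)/(xᵢ - xⱼ)

L_0(6.5) = (6.5 - 7)/(5 - 7) = 0.250000
L_1(6.5) = (6.5 - 5)/(7 - 5) = 0.750000

P(6.5) = 9×L_0(6.5) + 4×L_1(6.5)
P(6.5) = 5.250000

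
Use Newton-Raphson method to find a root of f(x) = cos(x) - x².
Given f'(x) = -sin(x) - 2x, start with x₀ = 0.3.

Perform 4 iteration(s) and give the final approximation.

f(x) = cos(x) - x²
f'(x) = -sin(x) - 2x
x₀ = 0.3

Newton-Raphson formula: x_{n+1} = x_n - f(x_n)/f'(x_n)

Iteration 1:
  f(0.300000) = 0.865336
  f'(0.300000) = -0.895520
  x_1 = 0.300000 - 0.865336/(-0.895520) = 1.266295
Iteration 2:
  f(1.266295) = -1.303685
  f'(1.266295) = -3.486586
  x_2 = 1.266295 - (-1.303685)/(-3.486586) = 0.892380
Iteration 3:
  f(0.892380) = -0.168782
  f'(0.892380) = -2.563329
  x_3 = 0.892380 - (-0.168782)/(-2.563329) = 0.826535
Iteration 4:
  f(0.826535) = -0.005733
  f'(0.826535) = -2.388660
  x_4 = 0.826535 - (-0.005733)/(-2.388660) = 0.824136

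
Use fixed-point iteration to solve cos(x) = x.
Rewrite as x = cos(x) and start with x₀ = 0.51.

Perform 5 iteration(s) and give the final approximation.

Equation: cos(x) = x
Fixed-point form: x = cos(x)
x₀ = 0.51

x_1 = g(0.510000) = 0.872745
x_2 = g(0.872745) = 0.642726
x_3 = g(0.642726) = 0.800465
x_4 = g(0.800465) = 0.696373
x_5 = g(0.696373) = 0.767173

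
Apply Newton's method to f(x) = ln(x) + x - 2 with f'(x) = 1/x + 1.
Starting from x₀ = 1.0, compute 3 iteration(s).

f(x) = ln(x) + x - 2
f'(x) = 1/x + 1
x₀ = 1.0

Newton-Raphson formula: x_{n+1} = x_n - f(x_n)/f'(x_n)

Iteration 1:
  f(1.000000) = -1.000000
  f'(1.000000) = 2.000000
  x_1 = 1.000000 - (-1.000000)/2.000000 = 1.500000
Iteration 2:
  f(1.500000) = -0.094535
  f'(1.500000) = 1.666667
  x_2 = 1.500000 - (-0.094535)/1.666667 = 1.556721
Iteration 3:
  f(1.556721) = -0.000697
  f'(1.556721) = 1.642376
  x_3 = 1.556721 - (-0.000697)/1.642376 = 1.557146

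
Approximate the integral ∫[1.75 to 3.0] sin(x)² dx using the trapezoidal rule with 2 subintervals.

f(x) = sin(x)²
a = 1.75, b = 3.0, n = 2
h = (b - a)/n = 0.625000

Trapezoidal rule: (h/2)[f(x₀) + 2f(x₁) + 2f(x₂) + ... + f(xₙ)]

x_0 = 1.7500, f(x_0) = 0.968228, coefficient = 1
x_1 = 2.3750, f(x_1) = 0.481199, coefficient = 2
x_2 = 3.0000, f(x_2) = 0.019915, coefficient = 1

I ≈ (0.625000/2) × 1.950541 = 0.609544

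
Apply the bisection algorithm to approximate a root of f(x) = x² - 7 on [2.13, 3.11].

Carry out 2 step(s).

f(x) = x² - 7
Initial interval: [2.13, 3.11]

Iteration 1:
  c_1 = (2.130000 + 3.110000)/2 = 2.620000
  f(c_1) = f(2.620000) = -0.135600
  f(a) × f(c) ≥ 0, new interval: [2.620000, 3.110000]
Iteration 2:
  c_2 = (2.620000 + 3.110000)/2 = 2.865000
  f(c_2) = f(2.865000) = 1.208225
  f(a) × f(c) < 0, new interval: [2.620000, 2.865000]

After 2 iteration(s), the approximation is c_2 = 2.865000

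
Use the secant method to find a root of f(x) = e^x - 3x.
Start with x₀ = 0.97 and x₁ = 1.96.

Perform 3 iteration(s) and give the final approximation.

f(x) = e^x - 3x
x₀ = 0.97, x₁ = 1.96

Secant formula: x_{n+1} = x_n - f(x_n)(x_n - x_{n-1})/(f(x_n) - f(x_{n-1}))

Iteration 1:
  f(0.970000) = -0.272056
  f(1.960000) = 1.219327
  x_2 = 1.960000 - 1.219327×(1.960000 - 0.970000)/(1.219327 - (-0.272056))
       = 1.150594
Iteration 2:
  f(1.960000) = 1.219327
  f(1.150594) = -0.291713
  x_3 = 1.150594 - (-0.291713)×(1.150594 - 1.960000)/(-0.291713 - 1.219327)
       = 1.306853
Iteration 3:
  f(1.150594) = -0.291713
  f(1.306853) = -0.226030
  x_4 = 1.306853 - (-0.226030)×(1.306853 - 1.150594)/(-0.226030 - (-0.291713))
       = 1.844581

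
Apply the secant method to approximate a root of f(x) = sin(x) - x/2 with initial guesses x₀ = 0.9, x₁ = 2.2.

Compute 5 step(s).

f(x) = sin(x) - x/2
x₀ = 0.9, x₁ = 2.2

Secant formula: x_{n+1} = x_n - f(x_n)(x_n - x_{n-1})/(f(x_n) - f(x_{n-1}))

Iteration 1:
  f(0.900000) = 0.333327
  f(2.200000) = -0.291504
  x_2 = 2.200000 - (-0.291504)×(2.200000 - 0.900000)/(-0.291504 - 0.333327)
       = 1.593508
Iteration 2:
  f(2.200000) = -0.291504
  f(1.593508) = 0.202988
  x_3 = 1.593508 - 0.202988×(1.593508 - 2.200000)/(0.202988 - (-0.291504))
       = 1.842472
Iteration 3:
  f(1.593508) = 0.202988
  f(1.842472) = 0.042087
  x_4 = 1.842472 - 0.042087×(1.842472 - 1.593508)/(0.042087 - 0.202988)
       = 1.907593
Iteration 4:
  f(1.842472) = 0.042087
  f(1.907593) = -0.009978
  x_5 = 1.907593 - (-0.009978)×(1.907593 - 1.842472)/(-0.009978 - 0.042087)
       = 1.895112
Iteration 5:
  f(1.907593) = -0.009978
  f(1.895112) = 0.000313
  x_6 = 1.895112 - 0.000313×(1.895112 - 1.907593)/(0.000313 - (-0.009978))
       = 1.895492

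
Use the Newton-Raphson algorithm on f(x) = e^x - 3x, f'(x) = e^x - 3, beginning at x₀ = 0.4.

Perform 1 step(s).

f(x) = e^x - 3x
f'(x) = e^x - 3
x₀ = 0.4

Newton-Raphson formula: x_{n+1} = x_n - f(x_n)/f'(x_n)

Iteration 1:
  f(0.400000) = 0.291825
  f'(0.400000) = -1.508175
  x_1 = 0.400000 - 0.291825/(-1.508175) = 0.593495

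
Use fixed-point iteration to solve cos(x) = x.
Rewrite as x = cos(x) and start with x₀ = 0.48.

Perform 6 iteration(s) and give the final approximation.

Equation: cos(x) = x
Fixed-point form: x = cos(x)
x₀ = 0.48

x_1 = g(0.480000) = 0.886995
x_2 = g(0.886995) = 0.631744
x_3 = g(0.631744) = 0.806999
x_4 = g(0.806999) = 0.691669
x_5 = g(0.691669) = 0.770182
x_6 = g(0.770182) = 0.717784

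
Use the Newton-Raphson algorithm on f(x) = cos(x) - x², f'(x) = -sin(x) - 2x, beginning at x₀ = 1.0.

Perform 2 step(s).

f(x) = cos(x) - x²
f'(x) = -sin(x) - 2x
x₀ = 1.0

Newton-Raphson formula: x_{n+1} = x_n - f(x_n)/f'(x_n)

Iteration 1:
  f(1.000000) = -0.459698
  f'(1.000000) = -2.841471
  x_1 = 1.000000 - (-0.459698)/(-2.841471) = 0.838218
Iteration 2:
  f(0.838218) = -0.033822
  f'(0.838218) = -2.419890
  x_2 = 0.838218 - (-0.033822)/(-2.419890) = 0.824242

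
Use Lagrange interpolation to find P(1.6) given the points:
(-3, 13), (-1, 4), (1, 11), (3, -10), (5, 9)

Lagrange interpolation formula:
P(x) = Σ yᵢ × Lᵢ(x)
where Lᵢ(x) = Π_{j≠i} (x - xⱼ)/(xᵢ - xⱼ)

L_0(1.6) = (1.6 - (-1))/(-3 - (-1)) × (1.6 - 1)/(-3 - 1) × (1.6 - 3)/(-3 - 3) × (1.6 - 5)/(-3 - 5) = 0.019338
L_1(1.6) = (1.6 - (-3))/(-1 - (-3)) × (1.6 - 1)/(-1 - 1) × (1.6 - 3)/(-1 - 3) × (1.6 - 5)/(-1 - 5) = -0.136850
L_2(1.6) = (1.6 - (-3))/(1 - (-3)) × (1.6 - (-1))/(1 - (-1)) × (1.6 - 3)/(1 - 3) × (1.6 - 5)/(1 - 5) = 0.889525
L_3(1.6) = (1.6 - (-3))/(3 - (-3)) × (1.6 - (-1))/(3 - (-1)) × (1.6 - 1)/(3 - 1) × (1.6 - 5)/(3 - 5) = 0.254150
L_4(1.6) = (1.6 - (-3))/(5 - (-3)) × (1.6 - (-1))/(5 - (-1)) × (1.6 - 1)/(5 - 1) × (1.6 - 3)/(5 - 3) = -0.026163

P(1.6) = 13×L_0(1.6) + 4×L_1(1.6) + 11×L_2(1.6) + (-10)×L_3(1.6) + 9×L_4(1.6)
P(1.6) = 6.711800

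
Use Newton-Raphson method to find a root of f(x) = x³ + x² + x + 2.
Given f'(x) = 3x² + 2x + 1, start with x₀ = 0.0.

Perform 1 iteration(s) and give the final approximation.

f(x) = x³ + x² + x + 2
f'(x) = 3x² + 2x + 1
x₀ = 0.0

Newton-Raphson formula: x_{n+1} = x_n - f(x_n)/f'(x_n)

Iteration 1:
  f(0.000000) = 2.000000
  f'(0.000000) = 1.000000
  x_1 = 0.000000 - 2.000000/1.000000 = -2.000000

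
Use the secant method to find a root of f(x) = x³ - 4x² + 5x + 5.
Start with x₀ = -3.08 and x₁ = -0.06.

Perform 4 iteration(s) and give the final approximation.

f(x) = x³ - 4x² + 5x + 5
x₀ = -3.08, x₁ = -0.06

Secant formula: x_{n+1} = x_n - f(x_n)(x_n - x_{n-1})/(f(x_n) - f(x_{n-1}))

Iteration 1:
  f(-3.080000) = -77.563712
  f(-0.060000) = 4.685384
  x_2 = -0.060000 - 4.685384×(-0.060000 - (-3.080000))/(4.685384 - (-77.563712))
       = -0.232037
Iteration 2:
  f(-0.060000) = 4.685384
  f(-0.232037) = 3.611960
  x_3 = -0.232037 - 3.611960×(-0.232037 - (-0.060000))/(3.611960 - 4.685384)
       = -0.810922
Iteration 3:
  f(-0.232037) = 3.611960
  f(-0.810922) = -2.218243
  x_4 = -0.810922 - (-2.218243)×(-0.810922 - (-0.232037))/(-2.218243 - 3.611960)
       = -0.590671
Iteration 4:
  f(-0.810922) = -2.218243
  f(-0.590671) = 0.444998
  x_5 = -0.590671 - 0.444998×(-0.590671 - (-0.810922))/(0.444998 - (-2.218243))
       = -0.627472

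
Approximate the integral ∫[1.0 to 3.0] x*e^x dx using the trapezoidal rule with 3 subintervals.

f(x) = x*e^x
a = 1.0, b = 3.0, n = 3
h = (b - a)/n = 0.666667

Trapezoidal rule: (h/2)[f(x₀) + 2f(x₁) + 2f(x₂) + ... + f(xₙ)]

x_0 = 1.0000, f(x_0) = 2.718282, coefficient = 1
x_1 = 1.6667, f(x_1) = 8.824150, coefficient = 2
x_2 = 2.3333, f(x_2) = 24.061937, coefficient = 2
x_3 = 3.0000, f(x_3) = 60.256611, coefficient = 1

I ≈ (0.666667/2) × 128.747066 = 42.915689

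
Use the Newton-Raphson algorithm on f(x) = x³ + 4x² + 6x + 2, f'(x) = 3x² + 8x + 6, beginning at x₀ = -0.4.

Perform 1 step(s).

f(x) = x³ + 4x² + 6x + 2
f'(x) = 3x² + 8x + 6
x₀ = -0.4

Newton-Raphson formula: x_{n+1} = x_n - f(x_n)/f'(x_n)

Iteration 1:
  f(-0.400000) = 0.176000
  f'(-0.400000) = 3.280000
  x_1 = -0.400000 - 0.176000/3.280000 = -0.453659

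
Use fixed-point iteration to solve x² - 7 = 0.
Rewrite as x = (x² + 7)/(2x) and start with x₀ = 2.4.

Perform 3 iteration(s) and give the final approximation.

Equation: x² - 7 = 0
Fixed-point form: x = (x² + 7)/(2x)
x₀ = 2.4

x_1 = g(2.400000) = 2.658333
x_2 = g(2.658333) = 2.645781
x_3 = g(2.645781) = 2.645751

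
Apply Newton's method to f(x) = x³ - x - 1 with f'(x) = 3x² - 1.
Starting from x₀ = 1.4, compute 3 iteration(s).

f(x) = x³ - x - 1
f'(x) = 3x² - 1
x₀ = 1.4

Newton-Raphson formula: x_{n+1} = x_n - f(x_n)/f'(x_n)

Iteration 1:
  f(1.400000) = 0.344000
  f'(1.400000) = 4.880000
  x_1 = 1.400000 - 0.344000/4.880000 = 1.329508
Iteration 2:
  f(1.329508) = 0.020520
  f'(1.329508) = 4.302776
  x_2 = 1.329508 - 0.020520/4.302776 = 1.324739
Iteration 3:
  f(1.324739) = 0.000091
  f'(1.324739) = 4.264802
  x_3 = 1.324739 - 0.000091/4.264802 = 1.324718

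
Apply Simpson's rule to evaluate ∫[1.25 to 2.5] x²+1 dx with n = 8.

f(x) = x²+1
a = 1.25, b = 2.5, n = 8
h = (b - a)/n = 0.156250

Simpson's rule: (h/3)[f(x₀) + 4f(x₁) + 2f(x₂) + ... + f(xₙ)]

x_0 = 1.2500, f(x_0) = 2.562500, coefficient = 1
x_1 = 1.4062, f(x_1) = 2.977539, coefficient = 4
x_2 = 1.5625, f(x_2) = 3.441406, coefficient = 2
x_3 = 1.7188, f(x_3) = 3.954102, coefficient = 4
x_4 = 1.8750, f(x_4) = 4.515625, coefficient = 2
x_5 = 2.0312, f(x_5) = 5.125977, coefficient = 4
x_6 = 2.1875, f(x_6) = 5.785156, coefficient = 2
x_7 = 2.3438, f(x_7) = 6.493164, coefficient = 4
x_8 = 2.5000, f(x_8) = 7.250000, coefficient = 1

I ≈ (0.156250/3) × 111.500000 = 5.807292
Exact value: 5.807292
Error: 0.000000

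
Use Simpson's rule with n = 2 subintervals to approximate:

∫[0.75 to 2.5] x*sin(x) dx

f(x) = x*sin(x)
a = 0.75, b = 2.5, n = 2
h = (b - a)/n = 0.875000

Simpson's rule: (h/3)[f(x₀) + 4f(x₁) + 2f(x₂) + ... + f(xₙ)]

x_0 = 0.7500, f(x_0) = 0.511229, coefficient = 1
x_1 = 1.6250, f(x_1) = 1.622613, coefficient = 4
x_2 = 2.5000, f(x_2) = 1.496180, coefficient = 1

I ≈ (0.875000/3) × 8.497863 = 2.478543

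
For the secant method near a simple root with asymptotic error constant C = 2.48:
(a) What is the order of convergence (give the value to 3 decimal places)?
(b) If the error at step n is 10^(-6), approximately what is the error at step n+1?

(a) Secant method has superlinear convergence with order φ = (1+√5)/2 ≈ 1.618.
    This means |e_{n+1}| ≈ C|e_n|^1.618.

(b) With |e_n| = 10^(-6) and C = 2.48:
    |e_{n+1}| ≈ 2.48 × (10^(-6))^1.618 = 2.48 × 10^(-9.71)

(a) ≈ 1.618 (golden ratio); (b) |e_{n+1}| ≈ 4.856e-10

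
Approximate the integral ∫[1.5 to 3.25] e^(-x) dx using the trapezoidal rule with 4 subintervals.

f(x) = e^(-x)
a = 1.5, b = 3.25, n = 4
h = (b - a)/n = 0.437500

Trapezoidal rule: (h/2)[f(x₀) + 2f(x₁) + 2f(x₂) + ... + f(xₙ)]

x_0 = 1.5000, f(x_0) = 0.223130, coefficient = 1
x_1 = 1.9375, f(x_1) = 0.144064, coefficient = 2
x_2 = 2.3750, f(x_2) = 0.093014, coefficient = 2
x_3 = 2.8125, f(x_3) = 0.060055, coefficient = 2
x_4 = 3.2500, f(x_4) = 0.038774, coefficient = 1

I ≈ (0.437500/2) × 0.856170 = 0.187287
Exact value: 0.184356
Error: 0.002931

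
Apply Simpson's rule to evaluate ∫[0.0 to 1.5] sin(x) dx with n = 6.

f(x) = sin(x)
a = 0.0, b = 1.5, n = 6
h = (b - a)/n = 0.250000

Simpson's rule: (h/3)[f(x₀) + 4f(x₁) + 2f(x₂) + ... + f(xₙ)]

x_0 = 0.0000, f(x_0) = 0.000000, coefficient = 1
x_1 = 0.2500, f(x_1) = 0.247404, coefficient = 4
x_2 = 0.5000, f(x_2) = 0.479426, coefficient = 2
x_3 = 0.7500, f(x_3) = 0.681639, coefficient = 4
x_4 = 1.0000, f(x_4) = 0.841471, coefficient = 2
x_5 = 1.2500, f(x_5) = 0.948985, coefficient = 4
x_6 = 1.5000, f(x_6) = 0.997495, coefficient = 1

I ≈ (0.250000/3) × 11.151397 = 0.929283
Exact value: 0.929263
Error: 0.000020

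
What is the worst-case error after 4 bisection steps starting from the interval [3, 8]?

Bisection error bound: |error| ≤ (b-a)/2^n
|error| ≤ (8 - 3)/2^4 = 5/2^4
|error| ≤ 0.3125000000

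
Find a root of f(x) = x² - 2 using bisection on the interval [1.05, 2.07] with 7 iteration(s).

f(x) = x² - 2
Initial interval: [1.05, 2.07]

Iteration 1:
  c_1 = (1.050000 + 2.070000)/2 = 1.560000
  f(c_1) = f(1.560000) = 0.433600
  f(a) × f(c) < 0, new interval: [1.050000, 1.560000]
Iteration 2:
  c_2 = (1.050000 + 1.560000)/2 = 1.305000
  f(c_2) = f(1.305000) = -0.296975
  f(a) × f(c) ≥ 0, new interval: [1.305000, 1.560000]
Iteration 3:
  c_3 = (1.305000 + 1.560000)/2 = 1.432500
  f(c_3) = f(1.432500) = 0.052056
  f(a) × f(c) < 0, new interval: [1.305000, 1.432500]
Iteration 4:
  c_4 = (1.305000 + 1.432500)/2 = 1.368750
  f(c_4) = f(1.368750) = -0.126523
  f(a) × f(c) ≥ 0, new interval: [1.368750, 1.432500]
Iteration 5:
  c_5 = (1.368750 + 1.432500)/2 = 1.400625
  f(c_5) = f(1.400625) = -0.038250
  f(a) × f(c) ≥ 0, new interval: [1.400625, 1.432500]
Iteration 6:
  c_6 = (1.400625 + 1.432500)/2 = 1.416563
  f(c_6) = f(1.416563) = 0.006649
  f(a) × f(c) < 0, new interval: [1.400625, 1.416563]
Iteration 7:
  c_7 = (1.400625 + 1.416563)/2 = 1.408594
  f(c_7) = f(1.408594) = -0.015864
  f(a) × f(c) ≥ 0, new interval: [1.408594, 1.416563]

After 7 iteration(s), the approximation is c_7 = 1.408594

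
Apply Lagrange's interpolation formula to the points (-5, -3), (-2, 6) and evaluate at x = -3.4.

Lagrange interpolation formula:
P(x) = Σ yᵢ × Lᵢ(x)
where Lᵢ(x) = Π_{j≠i} (x - xⱼ)/(xᵢ - xⱼ)

L_0(-3.4) = (-3.4 - (-2))/(-5 - (-2)) = 0.466667
L_1(-3.4) = (-3.4 - (-5))/(-2 - (-5)) = 0.533333

P(-3.4) = (-3)×L_0(-3.4) + 6×L_1(-3.4)
P(-3.4) = 1.800000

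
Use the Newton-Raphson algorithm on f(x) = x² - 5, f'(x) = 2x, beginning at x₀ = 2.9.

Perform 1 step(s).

f(x) = x² - 5
f'(x) = 2x
x₀ = 2.9

Newton-Raphson formula: x_{n+1} = x_n - f(x_n)/f'(x_n)

Iteration 1:
  f(2.900000) = 3.410000
  f'(2.900000) = 5.800000
  x_1 = 2.900000 - 3.410000/5.800000 = 2.312069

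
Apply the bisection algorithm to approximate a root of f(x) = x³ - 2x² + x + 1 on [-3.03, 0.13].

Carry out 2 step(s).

f(x) = x³ - 2x² + x + 1
Initial interval: [-3.03, 0.13]

Iteration 1:
  c_1 = (-3.030000 + 0.130000)/2 = -1.450000
  f(c_1) = f(-1.450000) = -7.703625
  f(a) × f(c) ≥ 0, new interval: [-1.450000, 0.130000]
Iteration 2:
  c_2 = (-1.450000 + 0.130000)/2 = -0.660000
  f(c_2) = f(-0.660000) = -0.818696
  f(a) × f(c) ≥ 0, new interval: [-0.660000, 0.130000]

After 2 iteration(s), the approximation is c_2 = -0.660000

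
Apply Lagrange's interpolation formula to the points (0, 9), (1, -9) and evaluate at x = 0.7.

Lagrange interpolation formula:
P(x) = Σ yᵢ × Lᵢ(x)
where Lᵢ(x) = Π_{j≠i} (x - xⱼ)/(xᵢ - xⱼ)

L_0(0.7) = (0.7 - 1)/(0 - 1) = 0.300000
L_1(0.7) = (0.7 - 0)/(1 - 0) = 0.700000

P(0.7) = 9×L_0(0.7) + (-9)×L_1(0.7)
P(0.7) = -3.600000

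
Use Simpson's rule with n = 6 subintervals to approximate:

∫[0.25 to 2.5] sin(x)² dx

f(x) = sin(x)²
a = 0.25, b = 2.5, n = 6
h = (b - a)/n = 0.375000

Simpson's rule: (h/3)[f(x₀) + 4f(x₁) + 2f(x₂) + ... + f(xₙ)]

x_0 = 0.2500, f(x_0) = 0.061209, coefficient = 1
x_1 = 0.6250, f(x_1) = 0.342339, coefficient = 4
x_2 = 1.0000, f(x_2) = 0.708073, coefficient = 2
x_3 = 1.3750, f(x_3) = 0.962151, coefficient = 4
x_4 = 1.7500, f(x_4) = 0.968228, coefficient = 2
x_5 = 2.1250, f(x_5) = 0.723044, coefficient = 4
x_6 = 2.5000, f(x_6) = 0.358169, coefficient = 1

I ≈ (0.375000/3) × 11.882116 = 1.485265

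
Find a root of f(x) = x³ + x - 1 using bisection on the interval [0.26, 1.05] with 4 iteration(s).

f(x) = x³ + x - 1
Initial interval: [0.26, 1.05]

Iteration 1:
  c_1 = (0.260000 + 1.050000)/2 = 0.655000
  f(c_1) = f(0.655000) = -0.063989
  f(a) × f(c) ≥ 0, new interval: [0.655000, 1.050000]
Iteration 2:
  c_2 = (0.655000 + 1.050000)/2 = 0.852500
  f(c_2) = f(0.852500) = 0.472060
  f(a) × f(c) < 0, new interval: [0.655000, 0.852500]
Iteration 3:
  c_3 = (0.655000 + 0.852500)/2 = 0.753750
  f(c_3) = f(0.753750) = 0.181985
  f(a) × f(c) < 0, new interval: [0.655000, 0.753750]
Iteration 4:
  c_4 = (0.655000 + 0.753750)/2 = 0.704375
  f(c_4) = f(0.704375) = 0.053847
  f(a) × f(c) < 0, new interval: [0.655000, 0.704375]

After 4 iteration(s), the approximation is c_4 = 0.704375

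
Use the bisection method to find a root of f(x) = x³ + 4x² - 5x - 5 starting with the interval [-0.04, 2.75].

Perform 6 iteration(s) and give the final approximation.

f(x) = x³ + 4x² - 5x - 5
Initial interval: [-0.04, 2.75]

Iteration 1:
  c_1 = (-0.040000 + 2.750000)/2 = 1.355000
  f(c_1) = f(1.355000) = -1.943086
  f(a) × f(c) ≥ 0, new interval: [1.355000, 2.750000]
Iteration 2:
  c_2 = (1.355000 + 2.750000)/2 = 2.052500
  f(c_2) = f(2.052500) = 10.235207
  f(a) × f(c) < 0, new interval: [1.355000, 2.052500]
Iteration 3:
  c_3 = (1.355000 + 2.052500)/2 = 1.703750
  f(c_3) = f(1.703750) = 3.037891
  f(a) × f(c) < 0, new interval: [1.355000, 1.703750]
Iteration 4:
  c_4 = (1.355000 + 1.703750)/2 = 1.529375
  f(c_4) = f(1.529375) = 0.286266
  f(a) × f(c) < 0, new interval: [1.355000, 1.529375]
Iteration 5:
  c_5 = (1.355000 + 1.529375)/2 = 1.442187
  f(c_5) = f(1.442187) = -0.891706
  f(a) × f(c) ≥ 0, new interval: [1.442187, 1.529375]
Iteration 6:
  c_6 = (1.442187 + 1.529375)/2 = 1.485781
  f(c_6) = f(1.485781) = -0.318792
  f(a) × f(c) ≥ 0, new interval: [1.485781, 1.529375]

After 6 iteration(s), the approximation is c_6 = 1.485781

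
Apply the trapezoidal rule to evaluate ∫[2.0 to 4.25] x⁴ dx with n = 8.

f(x) = x⁴
a = 2.0, b = 4.25, n = 8
h = (b - a)/n = 0.281250

Trapezoidal rule: (h/2)[f(x₀) + 2f(x₁) + 2f(x₂) + ... + f(xₙ)]

x_0 = 2.0000, f(x_0) = 16.000000, coefficient = 1
x_1 = 2.2812, f(x_1) = 27.082673, coefficient = 2
x_2 = 2.5625, f(x_2) = 43.117691, coefficient = 2
x_3 = 2.8438, f(x_3) = 65.398179, coefficient = 2
x_4 = 3.1250, f(x_4) = 95.367432, coefficient = 2
x_5 = 3.4062, f(x_5) = 134.618913, coefficient = 2
x_6 = 3.6875, f(x_6) = 184.896255, coefficient = 2
x_7 = 3.9688, f(x_7) = 248.093263, coefficient = 2
x_8 = 4.2500, f(x_8) = 326.253906, coefficient = 1

I ≈ (0.281250/2) × 1939.402718 = 272.728507
Exact value: 270.915820
Error: 1.812687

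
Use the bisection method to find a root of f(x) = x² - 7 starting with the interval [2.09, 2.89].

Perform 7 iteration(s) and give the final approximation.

f(x) = x² - 7
Initial interval: [2.09, 2.89]

Iteration 1:
  c_1 = (2.090000 + 2.890000)/2 = 2.490000
  f(c_1) = f(2.490000) = -0.799900
  f(a) × f(c) ≥ 0, new interval: [2.490000, 2.890000]
Iteration 2:
  c_2 = (2.490000 + 2.890000)/2 = 2.690000
  f(c_2) = f(2.690000) = 0.236100
  f(a) × f(c) < 0, new interval: [2.490000, 2.690000]
Iteration 3:
  c_3 = (2.490000 + 2.690000)/2 = 2.590000
  f(c_3) = f(2.590000) = -0.291900
  f(a) × f(c) ≥ 0, new interval: [2.590000, 2.690000]
Iteration 4:
  c_4 = (2.590000 + 2.690000)/2 = 2.640000
  f(c_4) = f(2.640000) = -0.030400
  f(a) × f(c) ≥ 0, new interval: [2.640000, 2.690000]
Iteration 5:
  c_5 = (2.640000 + 2.690000)/2 = 2.665000
  f(c_5) = f(2.665000) = 0.102225
  f(a) × f(c) < 0, new interval: [2.640000, 2.665000]
Iteration 6:
  c_6 = (2.640000 + 2.665000)/2 = 2.652500
  f(c_6) = f(2.652500) = 0.035756
  f(a) × f(c) < 0, new interval: [2.640000, 2.652500]
Iteration 7:
  c_7 = (2.640000 + 2.652500)/2 = 2.646250
  f(c_7) = f(2.646250) = 0.002639
  f(a) × f(c) < 0, new interval: [2.640000, 2.646250]

After 7 iteration(s), the approximation is c_7 = 2.646250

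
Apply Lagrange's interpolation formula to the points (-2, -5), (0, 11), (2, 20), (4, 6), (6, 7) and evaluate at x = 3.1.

Lagrange interpolation formula:
P(x) = Σ yᵢ × Lᵢ(x)
where Lᵢ(x) = Π_{j≠i} (x - xⱼ)/(xᵢ - xⱼ)

L_0(3.1) = (3.1 - 0)/(-2 - 0) × (3.1 - 2)/(-2 - 2) × (3.1 - 4)/(-2 - 4) × (3.1 - 6)/(-2 - 6) = 0.023177
L_1(3.1) = (3.1 - (-2))/(0 - (-2)) × (3.1 - 2)/(0 - 2) × (3.1 - 4)/(0 - 4) × (3.1 - 6)/(0 - 6) = -0.152522
L_2(3.1) = (3.1 - (-2))/(2 - (-2)) × (3.1 - 0)/(2 - 0) × (3.1 - 4)/(2 - 4) × (3.1 - 6)/(2 - 6) = 0.644752
L_3(3.1) = (3.1 - (-2))/(4 - (-2)) × (3.1 - 0)/(4 - 0) × (3.1 - 2)/(4 - 2) × (3.1 - 6)/(4 - 6) = 0.525353
L_4(3.1) = (3.1 - (-2))/(6 - (-2)) × (3.1 - 0)/(6 - 0) × (3.1 - 2)/(6 - 2) × (3.1 - 4)/(6 - 4) = -0.040760

P(3.1) = (-5)×L_0(3.1) + 11×L_1(3.1) + 20×L_2(3.1) + 6×L_3(3.1) + 7×L_4(3.1)
P(3.1) = 13.968202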